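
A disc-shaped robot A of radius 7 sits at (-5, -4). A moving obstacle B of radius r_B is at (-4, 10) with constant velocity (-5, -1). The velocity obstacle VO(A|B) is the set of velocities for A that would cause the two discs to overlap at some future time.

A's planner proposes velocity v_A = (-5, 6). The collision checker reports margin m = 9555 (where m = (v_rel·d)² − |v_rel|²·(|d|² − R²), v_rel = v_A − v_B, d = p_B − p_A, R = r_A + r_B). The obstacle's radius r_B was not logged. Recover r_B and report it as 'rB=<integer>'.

m = 9555
d = (1, 14);  v_rel = (0, 7),  |v_rel|² = 49
v_rel×d = (0)·(14) − (7)·(1) = -7
since m = R²·49 − (-7)²:  R² = (49 + 9555) / 49 = 196
R = √196 = 14  ⇒  r_B = 14 − 7 = 7

rB=7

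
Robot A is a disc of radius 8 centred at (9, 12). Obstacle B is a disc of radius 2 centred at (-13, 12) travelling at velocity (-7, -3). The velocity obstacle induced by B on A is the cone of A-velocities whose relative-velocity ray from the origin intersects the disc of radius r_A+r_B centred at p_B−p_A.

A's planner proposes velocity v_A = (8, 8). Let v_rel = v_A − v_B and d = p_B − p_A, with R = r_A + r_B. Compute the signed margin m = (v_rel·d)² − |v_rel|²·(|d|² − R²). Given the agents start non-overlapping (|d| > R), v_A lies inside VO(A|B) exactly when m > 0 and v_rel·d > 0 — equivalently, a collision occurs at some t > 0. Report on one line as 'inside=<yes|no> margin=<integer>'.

d = (-22, 0),  |d|² = 484;  R = 8+2 = 10,  c = 484−10² = 384
v_rel = (15, 11),  |v_rel|² = 346;  v_rel·d = (15)·(-22) + (11)·(0) = -330
346·t² + 660·t + 384 = 0  ⇒  m = (-330)² − 346·384 = -23964
m = -23964 < 0,  v_rel·d = -330 < 0  ⇒  outside

inside=no margin=-23964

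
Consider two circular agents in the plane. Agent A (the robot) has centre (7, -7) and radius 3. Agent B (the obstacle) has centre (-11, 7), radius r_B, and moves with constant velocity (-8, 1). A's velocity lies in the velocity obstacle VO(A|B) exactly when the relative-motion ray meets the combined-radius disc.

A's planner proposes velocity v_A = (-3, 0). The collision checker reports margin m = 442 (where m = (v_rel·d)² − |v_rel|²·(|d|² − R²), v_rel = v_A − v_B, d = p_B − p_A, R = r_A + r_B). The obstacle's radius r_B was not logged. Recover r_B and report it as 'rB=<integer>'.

m = 442
d = (-18, 14);  v_rel = (5, -1),  |v_rel|² = 26
v_rel×d = (5)·(14) − (-1)·(-18) = 52
since m = R²·26 − 52²:  R² = (2704 + 442) / 26 = 121
R = √121 = 11  ⇒  r_B = 11 − 3 = 8

rB=8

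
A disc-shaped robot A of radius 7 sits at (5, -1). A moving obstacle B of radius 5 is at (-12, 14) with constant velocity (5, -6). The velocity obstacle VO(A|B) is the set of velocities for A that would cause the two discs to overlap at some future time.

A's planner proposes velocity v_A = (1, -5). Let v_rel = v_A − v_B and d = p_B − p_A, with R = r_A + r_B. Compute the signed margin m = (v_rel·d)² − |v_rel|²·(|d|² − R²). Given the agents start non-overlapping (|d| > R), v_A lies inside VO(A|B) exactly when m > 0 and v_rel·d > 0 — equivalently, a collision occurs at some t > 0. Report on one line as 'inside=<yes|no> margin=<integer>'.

d = (-17, 15),  |d|² = 514;  R = 7+5 = 12,  c = 514−12² = 370
v_rel = (-4, 1),  |v_rel|² = 17;  v_rel·d = (-4)·(-17) + (1)·(15) = 83
17·t² − 166·t + 370 = 0  ⇒  m = 83² − 17·370 = 599
m = 599 > 0,  v_rel·d = 83 > 0  ⇒  inside

inside=yes margin=599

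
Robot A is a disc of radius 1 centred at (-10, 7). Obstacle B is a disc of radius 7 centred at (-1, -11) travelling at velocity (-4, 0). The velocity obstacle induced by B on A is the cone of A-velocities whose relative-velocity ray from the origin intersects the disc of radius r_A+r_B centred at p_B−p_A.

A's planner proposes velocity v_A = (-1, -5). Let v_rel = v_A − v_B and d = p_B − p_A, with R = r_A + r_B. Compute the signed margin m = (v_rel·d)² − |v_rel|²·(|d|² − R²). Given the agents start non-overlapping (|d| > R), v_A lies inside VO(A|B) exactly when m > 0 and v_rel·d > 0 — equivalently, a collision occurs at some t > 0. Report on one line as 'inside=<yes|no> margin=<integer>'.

d = (9, -18),  |d|² = 405;  R = 1+7 = 8,  c = 405−8² = 341
v_rel = (3, -5),  |v_rel|² = 34;  v_rel·d = (3)·(9) + (-5)·(-18) = 117
34·t² − 234·t + 341 = 0  ⇒  m = 117² − 34·341 = 2095
m = 2095 > 0,  v_rel·d = 117 > 0  ⇒  inside

inside=yes margin=2095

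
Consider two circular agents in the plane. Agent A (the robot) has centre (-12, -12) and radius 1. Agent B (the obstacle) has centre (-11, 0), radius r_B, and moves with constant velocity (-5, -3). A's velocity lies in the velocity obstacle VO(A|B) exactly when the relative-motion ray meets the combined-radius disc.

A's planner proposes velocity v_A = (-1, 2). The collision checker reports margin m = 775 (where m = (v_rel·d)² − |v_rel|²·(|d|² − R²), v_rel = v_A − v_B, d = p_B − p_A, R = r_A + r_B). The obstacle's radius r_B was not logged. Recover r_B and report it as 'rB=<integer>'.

m = 775
d = (1, 12);  v_rel = (4, 5),  |v_rel|² = 41
v_rel×d = (4)·(12) − (5)·(1) = 43
since m = R²·41 − 43²:  R² = (1849 + 775) / 41 = 64
R = √64 = 8  ⇒  r_B = 8 − 1 = 7

rB=7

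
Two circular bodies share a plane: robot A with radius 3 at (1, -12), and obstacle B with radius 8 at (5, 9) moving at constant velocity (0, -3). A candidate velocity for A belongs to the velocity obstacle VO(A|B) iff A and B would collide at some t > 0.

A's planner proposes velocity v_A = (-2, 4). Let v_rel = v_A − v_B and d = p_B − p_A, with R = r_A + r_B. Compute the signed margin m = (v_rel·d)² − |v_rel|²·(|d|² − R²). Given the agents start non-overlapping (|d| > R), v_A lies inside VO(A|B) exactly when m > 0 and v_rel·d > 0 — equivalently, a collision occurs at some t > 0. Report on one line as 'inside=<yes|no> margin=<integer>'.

d = (4, 21),  |d|² = 457;  R = 3+8 = 11,  c = 457−11² = 336
v_rel = (-2, 7),  |v_rel|² = 53;  v_rel·d = (-2)·(4) + (7)·(21) = 139
53·t² − 278·t + 336 = 0  ⇒  m = 139² − 53·336 = 1513
m = 1513 > 0,  v_rel·d = 139 > 0  ⇒  inside

inside=yes margin=1513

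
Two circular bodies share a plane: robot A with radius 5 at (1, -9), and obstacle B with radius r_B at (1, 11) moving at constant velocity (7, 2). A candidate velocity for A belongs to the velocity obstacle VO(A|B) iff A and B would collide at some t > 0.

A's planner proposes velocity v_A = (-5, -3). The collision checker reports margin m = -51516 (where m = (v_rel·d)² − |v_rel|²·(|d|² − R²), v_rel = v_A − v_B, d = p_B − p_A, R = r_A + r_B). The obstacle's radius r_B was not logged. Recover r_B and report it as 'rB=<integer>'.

m = -51516
d = (0, 20);  v_rel = (-12, -5),  |v_rel|² = 169
v_rel×d = (-12)·(20) − (-5)·(0) = -240
since m = R²·169 − (-240)²:  R² = (57600 + -51516) / 169 = 36
R = √36 = 6  ⇒  r_B = 6 − 5 = 1

rB=1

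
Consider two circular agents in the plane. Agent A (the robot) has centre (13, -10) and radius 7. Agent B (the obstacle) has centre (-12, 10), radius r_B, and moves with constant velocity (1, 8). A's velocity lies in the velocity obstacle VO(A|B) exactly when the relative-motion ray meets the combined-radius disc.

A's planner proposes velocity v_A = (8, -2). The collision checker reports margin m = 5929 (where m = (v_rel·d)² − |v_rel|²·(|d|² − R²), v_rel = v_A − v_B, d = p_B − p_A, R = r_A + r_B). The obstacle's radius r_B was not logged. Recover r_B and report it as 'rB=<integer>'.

m = 5929
d = (-25, 20);  v_rel = (7, -10),  |v_rel|² = 149
v_rel×d = (7)·(20) − (-10)·(-25) = -110
since m = R²·149 − (-110)²:  R² = (12100 + 5929) / 149 = 121
R = √121 = 11  ⇒  r_B = 11 − 7 = 4

rB=4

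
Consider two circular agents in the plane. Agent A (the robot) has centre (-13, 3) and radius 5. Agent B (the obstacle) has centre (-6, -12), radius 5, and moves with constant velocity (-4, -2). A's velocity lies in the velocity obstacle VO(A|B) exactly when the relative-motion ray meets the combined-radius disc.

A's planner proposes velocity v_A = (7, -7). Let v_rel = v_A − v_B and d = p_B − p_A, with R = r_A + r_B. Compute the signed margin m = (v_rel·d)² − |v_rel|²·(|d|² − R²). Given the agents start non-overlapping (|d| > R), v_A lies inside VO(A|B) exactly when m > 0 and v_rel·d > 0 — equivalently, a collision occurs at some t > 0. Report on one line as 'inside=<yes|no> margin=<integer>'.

d = (7, -15),  |d|² = 274;  R = 5+5 = 10,  c = 274−10² = 174
v_rel = (11, -5),  |v_rel|² = 146;  v_rel·d = (11)·(7) + (-5)·(-15) = 152
146·t² − 304·t + 174 = 0  ⇒  m = 152² − 146·174 = -2300
m = -2300 < 0,  v_rel·d = 152 > 0  ⇒  outside

inside=no margin=-2300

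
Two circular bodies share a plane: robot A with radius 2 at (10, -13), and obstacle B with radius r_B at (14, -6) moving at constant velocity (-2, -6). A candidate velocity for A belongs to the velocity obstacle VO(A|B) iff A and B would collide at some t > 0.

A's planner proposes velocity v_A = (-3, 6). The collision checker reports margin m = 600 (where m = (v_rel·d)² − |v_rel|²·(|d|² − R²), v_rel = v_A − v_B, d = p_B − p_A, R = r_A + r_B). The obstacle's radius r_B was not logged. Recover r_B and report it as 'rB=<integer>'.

m = 600
d = (4, 7);  v_rel = (-1, 12),  |v_rel|² = 145
v_rel×d = (-1)·(7) − (12)·(4) = -55
since m = R²·145 − (-55)²:  R² = (3025 + 600) / 145 = 25
R = √25 = 5  ⇒  r_B = 5 − 2 = 3

rB=3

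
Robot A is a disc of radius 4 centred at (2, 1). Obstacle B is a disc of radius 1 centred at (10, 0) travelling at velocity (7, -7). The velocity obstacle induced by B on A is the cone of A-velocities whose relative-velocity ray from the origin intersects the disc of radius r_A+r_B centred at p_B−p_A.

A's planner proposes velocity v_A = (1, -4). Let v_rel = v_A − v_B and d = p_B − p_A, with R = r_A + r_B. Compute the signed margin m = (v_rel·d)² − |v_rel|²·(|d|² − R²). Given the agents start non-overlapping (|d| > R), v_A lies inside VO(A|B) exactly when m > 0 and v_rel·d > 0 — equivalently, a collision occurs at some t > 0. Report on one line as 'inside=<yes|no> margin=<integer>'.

d = (8, -1),  |d|² = 65;  R = 4+1 = 5,  c = 65−5² = 40
v_rel = (-6, 3),  |v_rel|² = 45;  v_rel·d = (-6)·(8) + (3)·(-1) = -51
45·t² + 102·t + 40 = 0  ⇒  m = (-51)² − 45·40 = 801
m = 801 > 0,  v_rel·d = -51 < 0  ⇒  outside

inside=no margin=801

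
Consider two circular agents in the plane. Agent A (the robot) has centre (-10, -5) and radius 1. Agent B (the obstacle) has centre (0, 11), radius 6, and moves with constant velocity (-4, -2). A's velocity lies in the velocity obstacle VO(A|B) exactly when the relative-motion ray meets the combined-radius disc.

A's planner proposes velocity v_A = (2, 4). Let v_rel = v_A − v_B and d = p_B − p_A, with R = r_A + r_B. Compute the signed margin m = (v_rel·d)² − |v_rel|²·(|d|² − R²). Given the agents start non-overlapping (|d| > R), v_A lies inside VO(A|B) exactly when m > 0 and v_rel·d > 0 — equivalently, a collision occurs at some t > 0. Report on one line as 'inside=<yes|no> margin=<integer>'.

d = (10, 16),  |d|² = 356;  R = 1+6 = 7,  c = 356−7² = 307
v_rel = (6, 6),  |v_rel|² = 72;  v_rel·d = (6)·(10) + (6)·(16) = 156
72·t² − 312·t + 307 = 0  ⇒  m = 156² − 72·307 = 2232
m = 2232 > 0,  v_rel·d = 156 > 0  ⇒  inside

inside=yes margin=2232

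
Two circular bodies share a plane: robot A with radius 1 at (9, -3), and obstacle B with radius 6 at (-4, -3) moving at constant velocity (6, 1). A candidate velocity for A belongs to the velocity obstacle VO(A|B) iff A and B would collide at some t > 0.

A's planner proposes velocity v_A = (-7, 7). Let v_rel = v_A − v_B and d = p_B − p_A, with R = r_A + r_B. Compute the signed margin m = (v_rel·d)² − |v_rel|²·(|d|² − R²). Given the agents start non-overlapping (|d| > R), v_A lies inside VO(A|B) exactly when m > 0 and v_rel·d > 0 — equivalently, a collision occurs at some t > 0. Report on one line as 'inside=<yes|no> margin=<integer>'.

d = (-13, 0),  |d|² = 169;  R = 1+6 = 7,  c = 169−7² = 120
v_rel = (-13, 6),  |v_rel|² = 205;  v_rel·d = (-13)·(-13) + (6)·(0) = 169
205·t² − 338·t + 120 = 0  ⇒  m = 169² − 205·120 = 3961
m = 3961 > 0,  v_rel·d = 169 > 0  ⇒  inside

inside=yes margin=3961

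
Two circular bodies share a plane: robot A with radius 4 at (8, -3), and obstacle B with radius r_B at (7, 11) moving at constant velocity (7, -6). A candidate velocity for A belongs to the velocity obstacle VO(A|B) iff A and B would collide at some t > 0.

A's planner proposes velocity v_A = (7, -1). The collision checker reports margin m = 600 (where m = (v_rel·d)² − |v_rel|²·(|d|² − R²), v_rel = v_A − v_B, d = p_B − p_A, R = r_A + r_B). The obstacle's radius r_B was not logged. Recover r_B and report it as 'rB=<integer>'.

m = 600
d = (-1, 14);  v_rel = (0, 5),  |v_rel|² = 25
v_rel×d = (0)·(14) − (5)·(-1) = 5
since m = R²·25 − 5²:  R² = (25 + 600) / 25 = 25
R = √25 = 5  ⇒  r_B = 5 − 4 = 1

rB=1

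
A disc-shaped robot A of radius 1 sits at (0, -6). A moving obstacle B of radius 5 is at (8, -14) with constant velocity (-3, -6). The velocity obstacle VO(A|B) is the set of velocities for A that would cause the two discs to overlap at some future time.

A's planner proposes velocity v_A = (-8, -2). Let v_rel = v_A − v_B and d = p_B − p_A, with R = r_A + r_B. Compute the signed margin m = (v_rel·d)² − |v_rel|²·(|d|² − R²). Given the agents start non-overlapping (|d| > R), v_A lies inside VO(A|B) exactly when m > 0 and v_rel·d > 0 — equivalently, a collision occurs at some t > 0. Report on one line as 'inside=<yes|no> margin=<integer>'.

d = (8, -8),  |d|² = 128;  R = 1+5 = 6,  c = 128−6² = 92
v_rel = (-5, 4),  |v_rel|² = 41;  v_rel·d = (-5)·(8) + (4)·(-8) = -72
41·t² + 144·t + 92 = 0  ⇒  m = (-72)² − 41·92 = 1412
m = 1412 > 0,  v_rel·d = -72 < 0  ⇒  outside

inside=no margin=1412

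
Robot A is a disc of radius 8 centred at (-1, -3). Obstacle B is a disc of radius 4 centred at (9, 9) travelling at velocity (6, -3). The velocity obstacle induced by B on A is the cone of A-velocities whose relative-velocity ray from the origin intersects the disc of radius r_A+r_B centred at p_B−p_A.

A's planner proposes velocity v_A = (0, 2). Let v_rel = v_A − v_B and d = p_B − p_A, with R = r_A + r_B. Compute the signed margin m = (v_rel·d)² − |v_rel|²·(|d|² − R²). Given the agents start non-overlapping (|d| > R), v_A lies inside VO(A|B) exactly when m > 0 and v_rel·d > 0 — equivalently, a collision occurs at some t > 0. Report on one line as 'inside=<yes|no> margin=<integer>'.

d = (10, 12),  |d|² = 244;  R = 8+4 = 12,  c = 244−12² = 100
v_rel = (-6, 5),  |v_rel|² = 61;  v_rel·d = (-6)·(10) + (5)·(12) = 0
61·t² − 0·t + 100 = 0  ⇒  m = 0² − 61·100 = -6100
m = -6100 < 0,  v_rel·d = 0 = 0  ⇒  outside

inside=no margin=-6100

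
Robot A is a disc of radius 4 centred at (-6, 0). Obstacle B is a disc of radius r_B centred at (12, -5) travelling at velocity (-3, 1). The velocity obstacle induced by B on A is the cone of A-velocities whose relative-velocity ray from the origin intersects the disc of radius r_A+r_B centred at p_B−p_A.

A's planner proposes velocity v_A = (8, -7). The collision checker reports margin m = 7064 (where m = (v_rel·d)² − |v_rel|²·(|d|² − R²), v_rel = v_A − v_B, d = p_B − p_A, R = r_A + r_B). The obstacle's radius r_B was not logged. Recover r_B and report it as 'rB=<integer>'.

m = 7064
d = (18, -5);  v_rel = (11, -8),  |v_rel|² = 185
v_rel×d = (11)·(-5) − (-8)·(18) = 89
since m = R²·185 − 89²:  R² = (7921 + 7064) / 185 = 81
R = √81 = 9  ⇒  r_B = 9 − 4 = 5

rB=5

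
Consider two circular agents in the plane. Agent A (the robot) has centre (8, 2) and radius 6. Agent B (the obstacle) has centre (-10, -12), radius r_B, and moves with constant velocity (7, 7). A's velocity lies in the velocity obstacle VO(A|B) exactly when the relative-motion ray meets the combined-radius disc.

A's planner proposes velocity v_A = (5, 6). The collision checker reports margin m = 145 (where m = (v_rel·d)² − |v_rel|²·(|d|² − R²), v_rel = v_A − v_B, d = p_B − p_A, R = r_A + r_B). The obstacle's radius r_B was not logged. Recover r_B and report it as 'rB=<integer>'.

m = 145
d = (-18, -14);  v_rel = (-2, -1),  |v_rel|² = 5
v_rel×d = (-2)·(-14) − (-1)·(-18) = 10
since m = R²·5 − 10²:  R² = (100 + 145) / 5 = 49
R = √49 = 7  ⇒  r_B = 7 − 6 = 1

rB=1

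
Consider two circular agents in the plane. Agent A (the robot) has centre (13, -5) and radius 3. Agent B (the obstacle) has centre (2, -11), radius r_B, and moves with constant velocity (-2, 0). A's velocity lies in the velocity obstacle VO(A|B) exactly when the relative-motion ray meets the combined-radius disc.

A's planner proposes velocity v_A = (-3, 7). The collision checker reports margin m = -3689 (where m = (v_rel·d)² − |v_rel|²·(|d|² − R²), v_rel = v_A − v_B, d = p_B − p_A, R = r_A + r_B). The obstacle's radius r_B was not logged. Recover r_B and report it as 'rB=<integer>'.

m = -3689
d = (-11, -6);  v_rel = (-1, 7),  |v_rel|² = 50
v_rel×d = (-1)·(-6) − (7)·(-11) = 83
since m = R²·50 − 83²:  R² = (6889 + -3689) / 50 = 64
R = √64 = 8  ⇒  r_B = 8 − 3 = 5

rB=5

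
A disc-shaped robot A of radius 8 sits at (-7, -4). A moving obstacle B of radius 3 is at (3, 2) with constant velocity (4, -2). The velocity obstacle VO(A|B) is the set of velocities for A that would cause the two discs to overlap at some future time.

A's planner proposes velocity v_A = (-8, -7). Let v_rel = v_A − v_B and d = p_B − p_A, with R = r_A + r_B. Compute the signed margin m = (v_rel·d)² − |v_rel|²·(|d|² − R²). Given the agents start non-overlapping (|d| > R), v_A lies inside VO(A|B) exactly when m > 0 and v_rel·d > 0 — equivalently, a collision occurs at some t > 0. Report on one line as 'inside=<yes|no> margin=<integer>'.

d = (10, 6),  |d|² = 136;  R = 8+3 = 11,  c = 136−11² = 15
v_rel = (-12, -5),  |v_rel|² = 169;  v_rel·d = (-12)·(10) + (-5)·(6) = -150
169·t² + 300·t + 15 = 0  ⇒  m = (-150)² − 169·15 = 19965
m = 19965 > 0,  v_rel·d = -150 < 0  ⇒  outside

inside=no margin=19965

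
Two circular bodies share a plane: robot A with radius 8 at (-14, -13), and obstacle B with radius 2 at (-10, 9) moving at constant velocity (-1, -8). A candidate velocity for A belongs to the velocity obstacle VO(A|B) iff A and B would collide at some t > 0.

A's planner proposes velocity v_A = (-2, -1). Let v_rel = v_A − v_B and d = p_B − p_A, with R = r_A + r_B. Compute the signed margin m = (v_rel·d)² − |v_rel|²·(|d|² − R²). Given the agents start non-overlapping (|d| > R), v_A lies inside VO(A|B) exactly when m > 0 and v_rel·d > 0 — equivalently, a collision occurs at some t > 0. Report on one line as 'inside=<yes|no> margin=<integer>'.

d = (4, 22),  |d|² = 500;  R = 8+2 = 10,  c = 500−10² = 400
v_rel = (-1, 7),  |v_rel|² = 50;  v_rel·d = (-1)·(4) + (7)·(22) = 150
50·t² − 300·t + 400 = 0  ⇒  m = 150² − 50·400 = 2500
m = 2500 > 0,  v_rel·d = 150 > 0  ⇒  inside

inside=yes margin=2500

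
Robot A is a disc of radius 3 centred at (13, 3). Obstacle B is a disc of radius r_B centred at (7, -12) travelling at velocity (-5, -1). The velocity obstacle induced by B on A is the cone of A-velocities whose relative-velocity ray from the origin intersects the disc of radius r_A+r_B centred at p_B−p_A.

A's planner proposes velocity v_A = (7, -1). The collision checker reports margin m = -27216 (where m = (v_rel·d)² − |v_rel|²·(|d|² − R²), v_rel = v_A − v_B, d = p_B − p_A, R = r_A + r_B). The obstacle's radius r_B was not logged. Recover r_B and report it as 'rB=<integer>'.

m = -27216
d = (-6, -15);  v_rel = (12, 0),  |v_rel|² = 144
v_rel×d = (12)·(-15) − (0)·(-6) = -180
since m = R²·144 − (-180)²:  R² = (32400 + -27216) / 144 = 36
R = √36 = 6  ⇒  r_B = 6 − 3 = 3

rB=3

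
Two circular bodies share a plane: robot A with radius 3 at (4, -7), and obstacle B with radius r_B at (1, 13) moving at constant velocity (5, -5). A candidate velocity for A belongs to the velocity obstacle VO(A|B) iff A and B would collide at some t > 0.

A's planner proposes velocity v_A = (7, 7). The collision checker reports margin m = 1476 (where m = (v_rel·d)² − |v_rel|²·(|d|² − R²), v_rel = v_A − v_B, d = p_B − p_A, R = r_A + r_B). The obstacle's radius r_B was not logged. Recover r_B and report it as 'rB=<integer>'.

m = 1476
d = (-3, 20);  v_rel = (2, 12),  |v_rel|² = 148
v_rel×d = (2)·(20) − (12)·(-3) = 76
since m = R²·148 − 76²:  R² = (5776 + 1476) / 148 = 49
R = √49 = 7  ⇒  r_B = 7 − 3 = 4

rB=4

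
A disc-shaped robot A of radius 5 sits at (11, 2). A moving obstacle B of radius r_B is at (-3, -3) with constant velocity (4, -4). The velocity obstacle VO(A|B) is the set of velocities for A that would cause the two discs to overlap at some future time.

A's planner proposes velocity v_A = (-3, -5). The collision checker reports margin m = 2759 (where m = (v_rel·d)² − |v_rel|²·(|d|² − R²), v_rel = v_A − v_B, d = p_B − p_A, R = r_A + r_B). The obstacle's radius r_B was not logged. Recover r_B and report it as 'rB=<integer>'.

m = 2759
d = (-14, -5);  v_rel = (-7, -1),  |v_rel|² = 50
v_rel×d = (-7)·(-5) − (-1)·(-14) = 21
since m = R²·50 − 21²:  R² = (441 + 2759) / 50 = 64
R = √64 = 8  ⇒  r_B = 8 − 5 = 3

rB=3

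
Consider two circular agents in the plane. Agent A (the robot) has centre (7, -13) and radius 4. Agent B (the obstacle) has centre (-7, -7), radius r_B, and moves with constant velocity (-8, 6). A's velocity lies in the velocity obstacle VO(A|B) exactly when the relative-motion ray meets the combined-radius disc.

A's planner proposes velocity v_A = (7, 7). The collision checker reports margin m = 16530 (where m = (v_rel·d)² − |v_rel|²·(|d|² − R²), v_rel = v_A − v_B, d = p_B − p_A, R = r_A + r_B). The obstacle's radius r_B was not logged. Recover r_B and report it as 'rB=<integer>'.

m = 16530
d = (-14, 6);  v_rel = (15, 1),  |v_rel|² = 226
v_rel×d = (15)·(6) − (1)·(-14) = 104
since m = R²·226 − 104²:  R² = (10816 + 16530) / 226 = 121
R = √121 = 11  ⇒  r_B = 11 − 4 = 7

rB=7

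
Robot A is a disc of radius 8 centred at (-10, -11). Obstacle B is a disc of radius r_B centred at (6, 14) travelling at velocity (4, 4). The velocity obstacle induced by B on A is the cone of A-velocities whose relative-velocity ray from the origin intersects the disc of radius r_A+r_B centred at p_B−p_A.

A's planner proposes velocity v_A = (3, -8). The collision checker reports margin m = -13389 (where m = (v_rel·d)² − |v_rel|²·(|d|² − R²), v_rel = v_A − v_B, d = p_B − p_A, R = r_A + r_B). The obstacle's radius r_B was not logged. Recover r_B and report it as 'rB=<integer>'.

m = -13389
d = (16, 25);  v_rel = (-1, -12),  |v_rel|² = 145
v_rel×d = (-1)·(25) − (-12)·(16) = 167
since m = R²·145 − 167²:  R² = (27889 + -13389) / 145 = 100
R = √100 = 10  ⇒  r_B = 10 − 8 = 2

rB=2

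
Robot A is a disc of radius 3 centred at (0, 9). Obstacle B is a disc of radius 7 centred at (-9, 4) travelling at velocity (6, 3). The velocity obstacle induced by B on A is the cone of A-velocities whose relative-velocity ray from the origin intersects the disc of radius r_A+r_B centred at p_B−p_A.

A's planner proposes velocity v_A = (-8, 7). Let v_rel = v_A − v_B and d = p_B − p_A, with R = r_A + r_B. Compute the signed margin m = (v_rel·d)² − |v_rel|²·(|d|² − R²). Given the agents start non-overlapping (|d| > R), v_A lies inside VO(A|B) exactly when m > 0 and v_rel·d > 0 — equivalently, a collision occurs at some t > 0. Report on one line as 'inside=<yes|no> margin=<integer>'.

d = (-9, -5),  |d|² = 106;  R = 3+7 = 10,  c = 106−10² = 6
v_rel = (-14, 4),  |v_rel|² = 212;  v_rel·d = (-14)·(-9) + (4)·(-5) = 106
212·t² − 212·t + 6 = 0  ⇒  m = 106² − 212·6 = 9964
m = 9964 > 0,  v_rel·d = 106 > 0  ⇒  inside

inside=yes margin=9964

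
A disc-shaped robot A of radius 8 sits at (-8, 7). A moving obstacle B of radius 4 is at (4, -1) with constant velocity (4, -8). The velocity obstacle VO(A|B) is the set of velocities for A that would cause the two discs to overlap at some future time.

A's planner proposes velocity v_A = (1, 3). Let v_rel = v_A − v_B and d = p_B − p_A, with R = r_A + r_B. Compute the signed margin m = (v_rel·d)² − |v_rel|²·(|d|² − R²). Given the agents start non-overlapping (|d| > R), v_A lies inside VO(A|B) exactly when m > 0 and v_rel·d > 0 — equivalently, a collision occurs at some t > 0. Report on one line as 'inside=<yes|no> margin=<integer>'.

d = (12, -8),  |d|² = 208;  R = 8+4 = 12,  c = 208−12² = 64
v_rel = (-3, 11),  |v_rel|² = 130;  v_rel·d = (-3)·(12) + (11)·(-8) = -124
130·t² + 248·t + 64 = 0  ⇒  m = (-124)² − 130·64 = 7056
m = 7056 > 0,  v_rel·d = -124 < 0  ⇒  outside

inside=no margin=7056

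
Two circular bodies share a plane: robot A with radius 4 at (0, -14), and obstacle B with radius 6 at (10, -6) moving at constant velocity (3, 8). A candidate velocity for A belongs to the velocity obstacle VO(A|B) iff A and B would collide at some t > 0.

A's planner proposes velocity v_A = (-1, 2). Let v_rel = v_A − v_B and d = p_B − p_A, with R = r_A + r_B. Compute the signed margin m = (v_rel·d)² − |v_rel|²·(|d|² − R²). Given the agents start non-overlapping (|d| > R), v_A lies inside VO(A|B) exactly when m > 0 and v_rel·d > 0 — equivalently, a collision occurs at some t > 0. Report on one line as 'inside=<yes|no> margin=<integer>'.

d = (10, 8),  |d|² = 164;  R = 4+6 = 10,  c = 164−10² = 64
v_rel = (-4, -6),  |v_rel|² = 52;  v_rel·d = (-4)·(10) + (-6)·(8) = -88
52·t² + 176·t + 64 = 0  ⇒  m = (-88)² − 52·64 = 4416
m = 4416 > 0,  v_rel·d = -88 < 0  ⇒  outside

inside=no margin=4416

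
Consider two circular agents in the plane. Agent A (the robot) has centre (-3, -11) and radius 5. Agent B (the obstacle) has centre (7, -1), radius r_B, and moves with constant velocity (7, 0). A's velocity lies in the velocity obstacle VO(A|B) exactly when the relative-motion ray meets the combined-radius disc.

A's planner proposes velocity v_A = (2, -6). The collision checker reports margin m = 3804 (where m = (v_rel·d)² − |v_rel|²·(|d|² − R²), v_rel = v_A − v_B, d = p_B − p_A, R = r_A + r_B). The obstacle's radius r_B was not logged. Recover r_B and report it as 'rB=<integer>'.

m = 3804
d = (10, 10);  v_rel = (-5, -6),  |v_rel|² = 61
v_rel×d = (-5)·(10) − (-6)·(10) = 10
since m = R²·61 − 10²:  R² = (100 + 3804) / 61 = 64
R = √64 = 8  ⇒  r_B = 8 − 5 = 3

rB=3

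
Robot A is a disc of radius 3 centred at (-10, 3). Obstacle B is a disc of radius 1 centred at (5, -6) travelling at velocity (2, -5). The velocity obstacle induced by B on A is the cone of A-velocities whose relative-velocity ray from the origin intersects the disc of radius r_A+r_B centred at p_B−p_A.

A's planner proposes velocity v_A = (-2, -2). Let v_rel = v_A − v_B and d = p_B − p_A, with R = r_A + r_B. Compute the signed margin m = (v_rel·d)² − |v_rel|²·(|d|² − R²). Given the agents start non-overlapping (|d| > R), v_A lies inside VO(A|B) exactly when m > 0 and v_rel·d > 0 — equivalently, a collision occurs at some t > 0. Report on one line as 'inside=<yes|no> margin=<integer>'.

d = (15, -9),  |d|² = 306;  R = 3+1 = 4,  c = 306−4² = 290
v_rel = (-4, 3),  |v_rel|² = 25;  v_rel·d = (-4)·(15) + (3)·(-9) = -87
25·t² + 174·t + 290 = 0  ⇒  m = (-87)² − 25·290 = 319
m = 319 > 0,  v_rel·d = -87 < 0  ⇒  outside

inside=no margin=319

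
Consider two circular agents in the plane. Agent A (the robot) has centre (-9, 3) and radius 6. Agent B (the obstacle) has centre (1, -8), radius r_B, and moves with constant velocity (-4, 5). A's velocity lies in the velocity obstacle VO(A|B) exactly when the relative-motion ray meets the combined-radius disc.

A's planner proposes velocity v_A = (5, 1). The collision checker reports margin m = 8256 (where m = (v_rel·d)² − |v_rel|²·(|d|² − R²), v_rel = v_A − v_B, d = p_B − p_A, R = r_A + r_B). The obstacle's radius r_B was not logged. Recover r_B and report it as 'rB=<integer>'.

m = 8256
d = (10, -11);  v_rel = (9, -4),  |v_rel|² = 97
v_rel×d = (9)·(-11) − (-4)·(10) = -59
since m = R²·97 − (-59)²:  R² = (3481 + 8256) / 97 = 121
R = √121 = 11  ⇒  r_B = 11 − 6 = 5

rB=5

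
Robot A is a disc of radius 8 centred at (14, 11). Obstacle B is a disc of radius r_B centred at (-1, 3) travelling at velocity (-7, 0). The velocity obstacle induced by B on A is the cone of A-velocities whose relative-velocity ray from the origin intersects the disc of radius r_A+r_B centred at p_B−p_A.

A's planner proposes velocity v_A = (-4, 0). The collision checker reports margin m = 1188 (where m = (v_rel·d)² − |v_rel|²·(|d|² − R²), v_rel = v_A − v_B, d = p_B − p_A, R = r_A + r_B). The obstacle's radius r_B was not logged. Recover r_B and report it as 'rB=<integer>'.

m = 1188
d = (-15, -8);  v_rel = (3, 0),  |v_rel|² = 9
v_rel×d = (3)·(-8) − (0)·(-15) = -24
since m = R²·9 − (-24)²:  R² = (576 + 1188) / 9 = 196
R = √196 = 14  ⇒  r_B = 14 − 8 = 6

rB=6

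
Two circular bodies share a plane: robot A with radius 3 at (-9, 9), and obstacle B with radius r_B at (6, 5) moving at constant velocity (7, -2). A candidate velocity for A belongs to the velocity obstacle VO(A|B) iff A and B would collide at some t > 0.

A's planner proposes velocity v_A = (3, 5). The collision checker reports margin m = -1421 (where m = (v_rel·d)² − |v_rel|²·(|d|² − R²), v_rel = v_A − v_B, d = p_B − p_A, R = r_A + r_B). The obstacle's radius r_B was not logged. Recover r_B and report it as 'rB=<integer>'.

m = -1421
d = (15, -4);  v_rel = (-4, 7),  |v_rel|² = 65
v_rel×d = (-4)·(-4) − (7)·(15) = -89
since m = R²·65 − (-89)²:  R² = (7921 + -1421) / 65 = 100
R = √100 = 10  ⇒  r_B = 10 − 3 = 7

rB=7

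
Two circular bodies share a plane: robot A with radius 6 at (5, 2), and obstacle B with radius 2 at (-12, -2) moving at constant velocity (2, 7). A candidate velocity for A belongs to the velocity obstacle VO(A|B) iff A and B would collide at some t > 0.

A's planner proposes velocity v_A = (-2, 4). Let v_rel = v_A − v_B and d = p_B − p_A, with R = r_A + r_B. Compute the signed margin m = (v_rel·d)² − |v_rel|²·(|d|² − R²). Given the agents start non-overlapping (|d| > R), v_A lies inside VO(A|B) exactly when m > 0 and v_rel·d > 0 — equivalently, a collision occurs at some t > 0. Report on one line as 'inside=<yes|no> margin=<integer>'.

d = (-17, -4),  |d|² = 305;  R = 6+2 = 8,  c = 305−8² = 241
v_rel = (-4, -3),  |v_rel|² = 25;  v_rel·d = (-4)·(-17) + (-3)·(-4) = 80
25·t² − 160·t + 241 = 0  ⇒  m = 80² − 25·241 = 375
m = 375 > 0,  v_rel·d = 80 > 0  ⇒  inside

inside=yes margin=375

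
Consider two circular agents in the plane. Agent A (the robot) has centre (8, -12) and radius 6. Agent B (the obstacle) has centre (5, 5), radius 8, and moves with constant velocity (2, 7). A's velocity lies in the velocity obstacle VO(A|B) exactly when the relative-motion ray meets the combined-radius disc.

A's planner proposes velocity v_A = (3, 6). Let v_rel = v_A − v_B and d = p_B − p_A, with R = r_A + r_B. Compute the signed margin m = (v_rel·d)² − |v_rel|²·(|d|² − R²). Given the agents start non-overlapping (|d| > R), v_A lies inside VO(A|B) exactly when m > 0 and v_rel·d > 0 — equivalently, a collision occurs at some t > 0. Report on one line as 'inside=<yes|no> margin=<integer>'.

d = (-3, 17),  |d|² = 298;  R = 6+8 = 14,  c = 298−14² = 102
v_rel = (1, -1),  |v_rel|² = 2;  v_rel·d = (1)·(-3) + (-1)·(17) = -20
2·t² + 40·t + 102 = 0  ⇒  m = (-20)² − 2·102 = 196
m = 196 > 0,  v_rel·d = -20 < 0  ⇒  outside

inside=no margin=196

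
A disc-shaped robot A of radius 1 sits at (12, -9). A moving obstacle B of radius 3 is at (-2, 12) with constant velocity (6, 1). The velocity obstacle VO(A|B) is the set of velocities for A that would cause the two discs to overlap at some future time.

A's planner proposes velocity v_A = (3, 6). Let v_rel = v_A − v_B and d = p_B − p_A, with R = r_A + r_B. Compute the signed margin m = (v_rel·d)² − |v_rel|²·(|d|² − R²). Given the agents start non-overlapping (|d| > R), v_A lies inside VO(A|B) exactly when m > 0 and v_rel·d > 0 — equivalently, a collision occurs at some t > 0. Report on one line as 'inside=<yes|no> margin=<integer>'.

d = (-14, 21),  |d|² = 637;  R = 1+3 = 4,  c = 637−4² = 621
v_rel = (-3, 5),  |v_rel|² = 34;  v_rel·d = (-3)·(-14) + (5)·(21) = 147
34·t² − 294·t + 621 = 0  ⇒  m = 147² − 34·621 = 495
m = 495 > 0,  v_rel·d = 147 > 0  ⇒  inside

inside=yes margin=495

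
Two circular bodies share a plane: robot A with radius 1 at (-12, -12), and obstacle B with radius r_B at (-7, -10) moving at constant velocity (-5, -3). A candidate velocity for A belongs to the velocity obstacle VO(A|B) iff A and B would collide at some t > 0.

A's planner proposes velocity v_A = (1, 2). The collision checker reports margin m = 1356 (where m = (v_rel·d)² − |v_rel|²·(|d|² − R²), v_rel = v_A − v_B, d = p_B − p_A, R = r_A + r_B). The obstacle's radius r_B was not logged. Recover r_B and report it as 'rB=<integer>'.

m = 1356
d = (5, 2);  v_rel = (6, 5),  |v_rel|² = 61
v_rel×d = (6)·(2) − (5)·(5) = -13
since m = R²·61 − (-13)²:  R² = (169 + 1356) / 61 = 25
R = √25 = 5  ⇒  r_B = 5 − 1 = 4

rB=4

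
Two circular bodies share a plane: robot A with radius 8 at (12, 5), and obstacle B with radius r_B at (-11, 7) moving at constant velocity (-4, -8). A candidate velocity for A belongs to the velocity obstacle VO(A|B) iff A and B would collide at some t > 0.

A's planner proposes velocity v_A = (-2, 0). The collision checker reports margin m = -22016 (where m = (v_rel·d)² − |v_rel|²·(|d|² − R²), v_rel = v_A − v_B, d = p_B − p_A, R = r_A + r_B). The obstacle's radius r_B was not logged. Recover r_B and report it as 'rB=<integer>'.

m = -22016
d = (-23, 2);  v_rel = (2, 8),  |v_rel|² = 68
v_rel×d = (2)·(2) − (8)·(-23) = 188
since m = R²·68 − 188²:  R² = (35344 + -22016) / 68 = 196
R = √196 = 14  ⇒  r_B = 14 − 8 = 6

rB=6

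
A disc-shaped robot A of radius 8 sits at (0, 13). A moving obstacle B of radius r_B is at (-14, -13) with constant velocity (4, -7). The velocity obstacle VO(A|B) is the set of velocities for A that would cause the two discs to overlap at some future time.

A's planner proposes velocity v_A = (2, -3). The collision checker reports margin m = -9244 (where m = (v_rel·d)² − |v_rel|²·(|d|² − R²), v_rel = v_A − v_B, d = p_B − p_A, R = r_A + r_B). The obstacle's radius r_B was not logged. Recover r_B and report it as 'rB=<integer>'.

m = -9244
d = (-14, -26);  v_rel = (-2, 4),  |v_rel|² = 20
v_rel×d = (-2)·(-26) − (4)·(-14) = 108
since m = R²·20 − 108²:  R² = (11664 + -9244) / 20 = 121
R = √121 = 11  ⇒  r_B = 11 − 8 = 3

rB=3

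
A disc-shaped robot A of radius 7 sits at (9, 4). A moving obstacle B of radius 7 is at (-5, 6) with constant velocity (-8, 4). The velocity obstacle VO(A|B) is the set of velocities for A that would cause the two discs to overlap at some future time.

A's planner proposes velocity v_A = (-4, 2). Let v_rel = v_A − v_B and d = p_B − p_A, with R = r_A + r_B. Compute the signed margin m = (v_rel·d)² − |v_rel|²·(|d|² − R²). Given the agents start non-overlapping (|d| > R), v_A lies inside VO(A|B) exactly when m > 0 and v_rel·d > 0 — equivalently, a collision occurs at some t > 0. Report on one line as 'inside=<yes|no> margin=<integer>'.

d = (-14, 2),  |d|² = 200;  R = 7+7 = 14,  c = 200−14² = 4
v_rel = (4, -2),  |v_rel|² = 20;  v_rel·d = (4)·(-14) + (-2)·(2) = -60
20·t² + 120·t + 4 = 0  ⇒  m = (-60)² − 20·4 = 3520
m = 3520 > 0,  v_rel·d = -60 < 0  ⇒  outside

inside=no margin=3520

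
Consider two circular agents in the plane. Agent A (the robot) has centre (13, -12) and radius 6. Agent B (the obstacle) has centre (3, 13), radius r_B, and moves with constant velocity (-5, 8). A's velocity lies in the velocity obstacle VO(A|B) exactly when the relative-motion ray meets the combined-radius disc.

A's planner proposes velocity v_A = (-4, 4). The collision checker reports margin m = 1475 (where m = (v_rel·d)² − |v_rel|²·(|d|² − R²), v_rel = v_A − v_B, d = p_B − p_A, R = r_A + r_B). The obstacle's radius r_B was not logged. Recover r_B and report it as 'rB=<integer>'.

m = 1475
d = (-10, 25);  v_rel = (1, -4),  |v_rel|² = 17
v_rel×d = (1)·(25) − (-4)·(-10) = -15
since m = R²·17 − (-15)²:  R² = (225 + 1475) / 17 = 100
R = √100 = 10  ⇒  r_B = 10 − 6 = 4

rB=4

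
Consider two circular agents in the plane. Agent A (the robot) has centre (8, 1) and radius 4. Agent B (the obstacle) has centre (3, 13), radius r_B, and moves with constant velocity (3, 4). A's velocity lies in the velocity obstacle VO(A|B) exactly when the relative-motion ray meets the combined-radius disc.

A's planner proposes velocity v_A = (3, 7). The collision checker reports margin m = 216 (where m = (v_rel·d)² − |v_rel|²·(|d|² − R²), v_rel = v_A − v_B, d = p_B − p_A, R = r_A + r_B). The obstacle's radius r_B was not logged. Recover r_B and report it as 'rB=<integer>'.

m = 216
d = (-5, 12);  v_rel = (0, 3),  |v_rel|² = 9
v_rel×d = (0)·(12) − (3)·(-5) = 15
since m = R²·9 − 15²:  R² = (225 + 216) / 9 = 49
R = √49 = 7  ⇒  r_B = 7 − 4 = 3

rB=3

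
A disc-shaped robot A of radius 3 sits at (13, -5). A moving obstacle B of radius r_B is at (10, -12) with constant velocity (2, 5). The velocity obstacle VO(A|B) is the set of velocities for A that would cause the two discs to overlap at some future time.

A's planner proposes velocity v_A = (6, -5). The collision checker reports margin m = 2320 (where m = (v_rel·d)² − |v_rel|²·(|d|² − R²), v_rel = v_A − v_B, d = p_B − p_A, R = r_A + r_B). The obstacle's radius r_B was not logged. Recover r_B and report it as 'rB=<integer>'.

m = 2320
d = (-3, -7);  v_rel = (4, -10),  |v_rel|² = 116
v_rel×d = (4)·(-7) − (-10)·(-3) = -58
since m = R²·116 − (-58)²:  R² = (3364 + 2320) / 116 = 49
R = √49 = 7  ⇒  r_B = 7 − 3 = 4

rB=4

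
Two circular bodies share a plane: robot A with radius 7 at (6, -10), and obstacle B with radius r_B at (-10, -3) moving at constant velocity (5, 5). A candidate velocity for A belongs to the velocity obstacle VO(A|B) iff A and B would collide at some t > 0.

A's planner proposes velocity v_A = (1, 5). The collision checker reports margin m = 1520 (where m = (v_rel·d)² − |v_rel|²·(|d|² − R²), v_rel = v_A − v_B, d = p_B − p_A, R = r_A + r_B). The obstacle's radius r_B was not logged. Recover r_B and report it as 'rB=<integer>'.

m = 1520
d = (-16, 7);  v_rel = (-4, 0),  |v_rel|² = 16
v_rel×d = (-4)·(7) − (0)·(-16) = -28
since m = R²·16 − (-28)²:  R² = (784 + 1520) / 16 = 144
R = √144 = 12  ⇒  r_B = 12 − 7 = 5

rB=5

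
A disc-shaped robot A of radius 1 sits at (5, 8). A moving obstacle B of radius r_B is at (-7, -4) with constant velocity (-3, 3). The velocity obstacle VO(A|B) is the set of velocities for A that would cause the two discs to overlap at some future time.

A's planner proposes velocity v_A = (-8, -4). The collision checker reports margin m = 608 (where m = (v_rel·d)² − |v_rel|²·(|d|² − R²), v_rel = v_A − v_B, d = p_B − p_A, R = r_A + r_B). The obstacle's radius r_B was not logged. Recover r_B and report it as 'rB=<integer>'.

m = 608
d = (-12, -12);  v_rel = (-5, -7),  |v_rel|² = 74
v_rel×d = (-5)·(-12) − (-7)·(-12) = -24
since m = R²·74 − (-24)²:  R² = (576 + 608) / 74 = 16
R = √16 = 4  ⇒  r_B = 4 − 1 = 3

rB=3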